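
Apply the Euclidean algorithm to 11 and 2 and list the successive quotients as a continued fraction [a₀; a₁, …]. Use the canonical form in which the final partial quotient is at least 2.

[5; 2]

Apply division with remainder until the remainder is 0:
11 = 5·2 + 1, so a_0 = 5
2 = 2·1 + 0, so a_1 = 2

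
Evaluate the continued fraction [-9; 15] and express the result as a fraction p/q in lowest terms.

-134/15

Start with 15.
-9 + 1/(15/1) = -9 + 1/15 = -134/15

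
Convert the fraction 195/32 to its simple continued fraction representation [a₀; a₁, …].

[6; 10, 1, 2]

⌊195/32⌋ = 6, remainder 3
⌊32/3⌋ = 10, remainder 2
⌊3/2⌋ = 1, remainder 1
⌊2/1⌋ = 2, remainder 0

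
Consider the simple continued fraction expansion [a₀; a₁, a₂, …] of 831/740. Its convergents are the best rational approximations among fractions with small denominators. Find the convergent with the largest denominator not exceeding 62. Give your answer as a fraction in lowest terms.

a_0 = 1: 1/1  (≤ bound)
a_1 = 8: 9/8  (≤ bound)
a_2 = 7: 64/57  (≤ bound)
a_3 = 1: 73/65  (> 62, stop)

64/57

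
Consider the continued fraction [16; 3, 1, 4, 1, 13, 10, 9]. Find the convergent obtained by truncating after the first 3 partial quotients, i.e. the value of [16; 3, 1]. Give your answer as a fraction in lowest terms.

65/4

Start with 1.
3 + 1/(1/1) = 3 + 1/1 = 4/1
16 + 1/(4/1) = 16 + 1/4 = 65/4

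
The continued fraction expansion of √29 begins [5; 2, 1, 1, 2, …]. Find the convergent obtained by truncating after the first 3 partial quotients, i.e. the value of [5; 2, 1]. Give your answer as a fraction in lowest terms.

16/3

Start with 1.
2 + 1/(1/1) = 2 + 1/1 = 3/1
5 + 1/(3/1) = 5 + 1/3 = 16/3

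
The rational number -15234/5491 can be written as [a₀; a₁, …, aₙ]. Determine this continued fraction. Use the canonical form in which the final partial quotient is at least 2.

-15234 = -3·5491 + 1239, so a_0 = -3
5491 = 4·1239 + 535, so a_1 = 4
1239 = 2·535 + 169, so a_2 = 2
535 = 3·169 + 28, so a_3 = 3
169 = 6·28 + 1, so a_4 = 6
28 = 28·1 + 0, so a_5 = 28

[-3; 4, 2, 3, 6, 28]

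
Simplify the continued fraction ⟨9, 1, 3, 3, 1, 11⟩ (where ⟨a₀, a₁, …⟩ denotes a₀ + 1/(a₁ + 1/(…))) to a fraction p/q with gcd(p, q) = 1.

Build up convergents one term at a time:
a_0 = 9: 9/1
a_1 = 1: 10/1
a_2 = 3: 39/4
a_3 = 3: 127/13
a_4 = 1: 166/17
a_5 = 11: 1953/200

1953/200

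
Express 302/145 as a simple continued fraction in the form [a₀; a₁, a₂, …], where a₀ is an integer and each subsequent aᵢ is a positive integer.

302 ÷ 145 → quotient 2, remainder 12
145 ÷ 12 → quotient 12, remainder 1
12 ÷ 1 → quotient 12, remainder 0

[2; 12, 12]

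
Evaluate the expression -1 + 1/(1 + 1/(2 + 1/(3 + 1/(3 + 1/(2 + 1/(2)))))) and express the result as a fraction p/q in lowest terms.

Use the convergent recurrence hₖ = aₖ·hₖ₋₁ + hₖ₋₂ (and likewise for the denominators kₖ):
a_0 = -1: -1/1
a_1 = 1: 0/1
a_2 = 2: -1/3
a_3 = 3: -3/10
a_4 = 3: -10/33
a_5 = 2: -23/76
a_6 = 2: -56/185

-56/185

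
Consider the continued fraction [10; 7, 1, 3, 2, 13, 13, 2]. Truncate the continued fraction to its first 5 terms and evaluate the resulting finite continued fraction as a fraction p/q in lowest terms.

709/70

a_0 = 10: 10/1
a_1 = 7: 71/7
a_2 = 1: 81/8
a_3 = 3: 314/31
a_4 = 2: 709/70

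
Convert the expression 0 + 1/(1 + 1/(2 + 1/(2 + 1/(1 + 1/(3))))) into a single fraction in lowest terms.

Start with 3.
1 + 1/(3/1) = 1 + 1/3 = 4/3
2 + 1/(4/3) = 2 + 3/4 = 11/4
2 + 1/(11/4) = 2 + 4/11 = 26/11
1 + 1/(26/11) = 1 + 11/26 = 37/26
0 + 1/(37/26) = 0 + 26/37 = 26/37

26/37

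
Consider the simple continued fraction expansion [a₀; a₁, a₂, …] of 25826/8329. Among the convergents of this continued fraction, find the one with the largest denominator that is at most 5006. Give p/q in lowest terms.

a_0 = 3: 3/1  (≤ bound)
a_1 = 9: 28/9  (≤ bound)
a_2 = 1: 31/10  (≤ bound)
a_3 = 12: 400/129  (≤ bound)
a_4 = 1: 431/139  (≤ bound)
a_5 = 3: 1693/546  (≤ bound)
a_6 = 15: 25826/8329  (> 5006, stop)

1693/546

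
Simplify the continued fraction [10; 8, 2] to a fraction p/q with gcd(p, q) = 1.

Starting at the tail and folding back:
Start with 2.
8 + 1/(2/1) = 8 + 1/2 = 17/2
10 + 1/(17/2) = 10 + 2/17 = 172/17

172/17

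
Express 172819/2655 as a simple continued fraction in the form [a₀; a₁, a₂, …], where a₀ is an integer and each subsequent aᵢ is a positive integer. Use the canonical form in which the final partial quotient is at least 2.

⌊172819/2655⌋ = 65, remainder 244
⌊2655/244⌋ = 10, remainder 215
⌊244/215⌋ = 1, remainder 29
⌊215/29⌋ = 7, remainder 12
⌊29/12⌋ = 2, remainder 5
⌊12/5⌋ = 2, remainder 2
⌊5/2⌋ = 2, remainder 1
⌊2/1⌋ = 2, remainder 0

[65; 10, 1, 7, 2, 2, 2, 2]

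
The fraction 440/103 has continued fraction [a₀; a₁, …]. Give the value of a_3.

⌊440/103⌋ = 4, remainder 28
⌊103/28⌋ = 3, remainder 19
⌊28/19⌋ = 1, remainder 9
⌊19/9⌋ = 2, remainder 1

2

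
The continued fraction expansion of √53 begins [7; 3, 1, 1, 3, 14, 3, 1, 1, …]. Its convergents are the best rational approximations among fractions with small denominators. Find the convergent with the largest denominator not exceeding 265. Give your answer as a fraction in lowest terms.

182/25

a_0 = 7: 7/1  (≤ bound)
a_1 = 3: 22/3  (≤ bound)
a_2 = 1: 29/4  (≤ bound)
a_3 = 1: 51/7  (≤ bound)
a_4 = 3: 182/25  (≤ bound)
a_5 = 14: 2599/357  (> 265, stop)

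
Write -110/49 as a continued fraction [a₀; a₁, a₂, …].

-110 ÷ 49 → quotient -3, remainder 37
49 ÷ 37 → quotient 1, remainder 12
37 ÷ 12 → quotient 3, remainder 1
12 ÷ 1 → quotient 12, remainder 0

[-3; 1, 3, 12]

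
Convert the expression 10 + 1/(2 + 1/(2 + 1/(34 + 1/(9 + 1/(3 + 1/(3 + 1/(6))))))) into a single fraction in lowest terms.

a_0 = 10: 10/1
a_1 = 2: 21/2
a_2 = 2: 52/5
a_3 = 34: 1789/172
a_4 = 9: 16153/1553
a_5 = 3: 50248/4831
a_6 = 3: 166897/16046
a_7 = 6: 1051630/101107

1051630/101107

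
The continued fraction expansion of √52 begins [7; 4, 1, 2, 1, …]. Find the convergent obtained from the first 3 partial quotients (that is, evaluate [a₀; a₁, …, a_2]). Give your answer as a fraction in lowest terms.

Build up convergents one term at a time:
a_0 = 7: 7/1
a_1 = 4: 29/4
a_2 = 1: 36/5

36/5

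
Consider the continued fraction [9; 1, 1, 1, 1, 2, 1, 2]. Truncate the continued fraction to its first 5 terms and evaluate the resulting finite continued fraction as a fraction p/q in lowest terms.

48/5

Build up convergents one term at a time:
a_0 = 9: 9/1
a_1 = 1: 10/1
a_2 = 1: 19/2
a_3 = 1: 29/3
a_4 = 1: 48/5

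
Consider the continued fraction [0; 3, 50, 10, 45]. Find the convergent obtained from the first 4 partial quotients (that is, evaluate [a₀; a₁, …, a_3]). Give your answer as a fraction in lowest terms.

501/1513

Start with 10.
50 + 1/(10/1) = 50 + 1/10 = 501/10
3 + 1/(501/10) = 3 + 10/501 = 1513/501
0 + 1/(1513/501) = 0 + 501/1513 = 501/1513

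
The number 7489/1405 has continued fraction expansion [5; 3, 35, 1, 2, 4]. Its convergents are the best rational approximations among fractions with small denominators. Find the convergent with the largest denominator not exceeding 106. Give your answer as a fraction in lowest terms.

565/106

a_0 = 5: 5/1  (≤ bound)
a_1 = 3: 16/3  (≤ bound)
a_2 = 35: 565/106  (≤ bound)
a_3 = 1: 581/109  (> 106, stop)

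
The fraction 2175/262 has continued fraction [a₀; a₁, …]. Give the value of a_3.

2175 ÷ 262 → quotient 8, remainder 79
262 ÷ 79 → quotient 3, remainder 25
79 ÷ 25 → quotient 3, remainder 4
25 ÷ 4 → quotient 6, remainder 1

6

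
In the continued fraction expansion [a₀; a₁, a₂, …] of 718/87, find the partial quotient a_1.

3

⌊718/87⌋ = 8, remainder 22
⌊87/22⌋ = 3, remainder 21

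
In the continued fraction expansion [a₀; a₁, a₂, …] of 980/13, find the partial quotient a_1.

2

Repeatedly divide and take the remainder:
980 = 75·13 + 5, so a_0 = 75
13 = 2·5 + 3, so a_1 = 2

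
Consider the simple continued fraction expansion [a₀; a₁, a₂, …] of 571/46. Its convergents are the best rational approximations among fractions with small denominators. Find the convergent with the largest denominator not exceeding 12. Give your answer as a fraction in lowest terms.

149/12

List convergents until the denominator exceeds the bound:
a_0 = 12: 12/1  (≤ bound)
a_1 = 2: 25/2  (≤ bound)
a_2 = 2: 62/5  (≤ bound)
a_3 = 2: 149/12  (≤ bound)
a_4 = 1: 211/17  (> 12, stop)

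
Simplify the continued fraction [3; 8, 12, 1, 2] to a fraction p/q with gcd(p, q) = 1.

959/307

Collapse the nested fraction from the inside out:
Start with 2.
1 + 1/(2/1) = 1 + 1/2 = 3/2
12 + 1/(3/2) = 12 + 2/3 = 38/3
8 + 1/(38/3) = 8 + 3/38 = 307/38
3 + 1/(307/38) = 3 + 38/307 = 959/307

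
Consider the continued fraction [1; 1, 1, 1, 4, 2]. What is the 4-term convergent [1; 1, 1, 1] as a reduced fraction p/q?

a_0 = 1: 1/1
a_1 = 1: 2/1
a_2 = 1: 3/2
a_3 = 1: 5/3

5/3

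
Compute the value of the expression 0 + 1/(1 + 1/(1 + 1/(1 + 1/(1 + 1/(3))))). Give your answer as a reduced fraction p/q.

Start with 3.
1 + 1/(3/1) = 1 + 1/3 = 4/3
1 + 1/(4/3) = 1 + 3/4 = 7/4
1 + 1/(7/4) = 1 + 4/7 = 11/7
1 + 1/(11/7) = 1 + 7/11 = 18/11
0 + 1/(18/11) = 0 + 11/18 = 11/18

11/18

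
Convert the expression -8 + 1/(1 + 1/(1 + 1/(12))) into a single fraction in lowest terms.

-187/25

Build up convergents one term at a time:
a_0 = -8: -8/1
a_1 = 1: -7/1
a_2 = 1: -15/2
a_3 = 12: -187/25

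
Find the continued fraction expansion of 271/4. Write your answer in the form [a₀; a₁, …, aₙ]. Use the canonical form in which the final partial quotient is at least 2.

[67; 1, 3]

271 = 67·4 + 3, so a_0 = 67
4 = 1·3 + 1, so a_1 = 1
3 = 3·1 + 0, so a_2 = 3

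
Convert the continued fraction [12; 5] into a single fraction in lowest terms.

61/5

Collapse the nested fraction from the inside out:
Start with 5.
12 + 1/(5/1) = 12 + 1/5 = 61/5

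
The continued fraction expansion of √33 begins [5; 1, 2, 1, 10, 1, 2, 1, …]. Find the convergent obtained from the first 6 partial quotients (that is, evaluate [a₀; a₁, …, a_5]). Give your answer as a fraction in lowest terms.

Use the convergent recurrence hₖ = aₖ·hₖ₋₁ + hₖ₋₂ (and likewise for the denominators kₖ):
a_0 = 5: 5/1
a_1 = 1: 6/1
a_2 = 2: 17/3
a_3 = 1: 23/4
a_4 = 10: 247/43
a_5 = 1: 270/47

270/47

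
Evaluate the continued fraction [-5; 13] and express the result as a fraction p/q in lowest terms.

-64/13

Compute successive convergents:
a_0 = -5: -5/1
a_1 = 13: -64/13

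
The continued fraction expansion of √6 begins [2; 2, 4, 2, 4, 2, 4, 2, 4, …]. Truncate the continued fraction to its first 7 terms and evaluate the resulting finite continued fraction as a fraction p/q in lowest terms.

2158/881

Collapse the nested fraction from the inside out:
Start with 4.
2 + 1/(4/1) = 2 + 1/4 = 9/4
4 + 1/(9/4) = 4 + 4/9 = 40/9
2 + 1/(40/9) = 2 + 9/40 = 89/40
4 + 1/(89/40) = 4 + 40/89 = 396/89
2 + 1/(396/89) = 2 + 89/396 = 881/396
2 + 1/(881/396) = 2 + 396/881 = 2158/881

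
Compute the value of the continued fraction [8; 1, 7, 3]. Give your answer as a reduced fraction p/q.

222/25

Start with 3.
7 + 1/(3/1) = 7 + 1/3 = 22/3
1 + 1/(22/3) = 1 + 3/22 = 25/22
8 + 1/(25/22) = 8 + 22/25 = 222/25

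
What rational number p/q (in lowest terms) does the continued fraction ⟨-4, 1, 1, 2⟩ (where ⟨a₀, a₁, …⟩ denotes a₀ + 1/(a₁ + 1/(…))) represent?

Start with 2.
1 + 1/(2/1) = 1 + 1/2 = 3/2
1 + 1/(3/2) = 1 + 2/3 = 5/3
-4 + 1/(5/3) = -4 + 3/5 = -17/5

-17/5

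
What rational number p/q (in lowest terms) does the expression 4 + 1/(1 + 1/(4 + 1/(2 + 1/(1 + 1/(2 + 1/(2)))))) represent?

a_0 = 4: 4/1
a_1 = 1: 5/1
a_2 = 4: 24/5
a_3 = 2: 53/11
a_4 = 1: 77/16
a_5 = 2: 207/43
a_6 = 2: 491/102

491/102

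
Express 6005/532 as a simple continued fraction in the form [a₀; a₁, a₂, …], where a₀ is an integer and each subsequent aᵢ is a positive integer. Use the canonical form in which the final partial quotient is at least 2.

[11; 3, 2, 10, 2, 3]

⌊6005/532⌋ = 11, remainder 153
⌊532/153⌋ = 3, remainder 73
⌊153/73⌋ = 2, remainder 7
⌊73/7⌋ = 10, remainder 3
⌊7/3⌋ = 2, remainder 1
⌊3/1⌋ = 3, remainder 0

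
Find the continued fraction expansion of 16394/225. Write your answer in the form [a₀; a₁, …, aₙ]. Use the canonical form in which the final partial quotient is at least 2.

[72; 1, 6, 3, 1, 7]

⌊16394/225⌋ = 72, remainder 194
⌊225/194⌋ = 1, remainder 31
⌊194/31⌋ = 6, remainder 8
⌊31/8⌋ = 3, remainder 7
⌊8/7⌋ = 1, remainder 1
⌊7/1⌋ = 7, remainder 0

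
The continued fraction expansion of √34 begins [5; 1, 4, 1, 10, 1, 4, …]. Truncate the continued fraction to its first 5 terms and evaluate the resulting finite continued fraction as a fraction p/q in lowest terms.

a_0 = 5: 5/1
a_1 = 1: 6/1
a_2 = 4: 29/5
a_3 = 1: 35/6
a_4 = 10: 379/65

379/65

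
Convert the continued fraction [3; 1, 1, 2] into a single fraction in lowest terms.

18/5

Collapse the nested fraction from the inside out:
Start with 2.
1 + 1/(2/1) = 1 + 1/2 = 3/2
1 + 1/(3/2) = 1 + 2/3 = 5/3
3 + 1/(5/3) = 3 + 3/5 = 18/5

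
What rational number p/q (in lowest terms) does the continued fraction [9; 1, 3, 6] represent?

244/25

Start with 6.
3 + 1/(6/1) = 3 + 1/6 = 19/6
1 + 1/(19/6) = 1 + 6/19 = 25/19
9 + 1/(25/19) = 9 + 19/25 = 244/25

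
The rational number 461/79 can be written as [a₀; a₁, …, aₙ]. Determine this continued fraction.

461 ÷ 79 → quotient 5, remainder 66
79 ÷ 66 → quotient 1, remainder 13
66 ÷ 13 → quotient 5, remainder 1
13 ÷ 1 → quotient 13, remainder 0

[5; 1, 5, 13]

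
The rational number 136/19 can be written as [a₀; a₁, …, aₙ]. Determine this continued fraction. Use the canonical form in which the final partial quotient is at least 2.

[7; 6, 3]

Repeatedly divide and take the remainder:
136 ÷ 19 → quotient 7, remainder 3
19 ÷ 3 → quotient 6, remainder 1
3 ÷ 1 → quotient 3, remainder 0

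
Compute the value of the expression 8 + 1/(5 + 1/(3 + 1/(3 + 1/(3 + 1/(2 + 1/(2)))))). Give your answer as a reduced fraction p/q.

Compute successive convergents:
a_0 = 8: 8/1
a_1 = 5: 41/5
a_2 = 3: 131/16
a_3 = 3: 434/53
a_4 = 3: 1433/175
a_5 = 2: 3300/403
a_6 = 2: 8033/981

8033/981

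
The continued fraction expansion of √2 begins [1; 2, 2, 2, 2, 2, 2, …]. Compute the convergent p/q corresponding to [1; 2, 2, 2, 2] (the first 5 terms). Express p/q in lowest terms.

Start with 2.
2 + 1/(2/1) = 2 + 1/2 = 5/2
2 + 1/(5/2) = 2 + 2/5 = 12/5
2 + 1/(12/5) = 2 + 5/12 = 29/12
1 + 1/(29/12) = 1 + 12/29 = 41/29

41/29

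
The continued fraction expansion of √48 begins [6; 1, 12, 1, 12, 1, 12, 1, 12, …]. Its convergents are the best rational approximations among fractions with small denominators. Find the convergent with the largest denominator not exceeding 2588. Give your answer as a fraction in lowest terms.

List convergents until the denominator exceeds the bound:
a_0 = 6: 6/1  (≤ bound)
a_1 = 1: 7/1  (≤ bound)
a_2 = 12: 90/13  (≤ bound)
a_3 = 1: 97/14  (≤ bound)
a_4 = 12: 1254/181  (≤ bound)
a_5 = 1: 1351/195  (≤ bound)
a_6 = 12: 17466/2521  (≤ bound)
a_7 = 1: 18817/2716  (> 2588, stop)

17466/2521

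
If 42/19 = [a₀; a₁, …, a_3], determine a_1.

4

⌊42/19⌋ = 2, remainder 4
⌊19/4⌋ = 4, remainder 3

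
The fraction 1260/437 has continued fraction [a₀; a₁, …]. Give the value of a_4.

1

1260 = 2·437 + 386, so a_0 = 2
437 = 1·386 + 51, so a_1 = 1
386 = 7·51 + 29, so a_2 = 7
51 = 1·29 + 22, so a_3 = 1
29 = 1·22 + 7, so a_4 = 1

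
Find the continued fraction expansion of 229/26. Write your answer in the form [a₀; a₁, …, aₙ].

[8; 1, 4, 5]

⌊229/26⌋ = 8, remainder 21
⌊26/21⌋ = 1, remainder 5
⌊21/5⌋ = 4, remainder 1
⌊5/1⌋ = 5, remainder 0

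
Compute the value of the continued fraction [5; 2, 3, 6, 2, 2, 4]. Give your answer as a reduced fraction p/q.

Start with 4.
2 + 1/(4/1) = 2 + 1/4 = 9/4
2 + 1/(9/4) = 2 + 4/9 = 22/9
6 + 1/(22/9) = 6 + 9/22 = 141/22
3 + 1/(141/22) = 3 + 22/141 = 445/141
2 + 1/(445/141) = 2 + 141/445 = 1031/445
5 + 1/(1031/445) = 5 + 445/1031 = 5600/1031

5600/1031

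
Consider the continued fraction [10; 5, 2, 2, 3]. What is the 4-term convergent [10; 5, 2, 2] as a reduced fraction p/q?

275/27

Work from the innermost term outward:
Start with 2.
2 + 1/(2/1) = 2 + 1/2 = 5/2
5 + 1/(5/2) = 5 + 2/5 = 27/5
10 + 1/(27/5) = 10 + 5/27 = 275/27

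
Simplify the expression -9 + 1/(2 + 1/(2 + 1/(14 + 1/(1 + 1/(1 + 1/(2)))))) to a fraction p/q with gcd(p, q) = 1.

-3224/375

Work from the innermost term outward:
Start with 2.
1 + 1/(2/1) = 1 + 1/2 = 3/2
1 + 1/(3/2) = 1 + 2/3 = 5/3
14 + 1/(5/3) = 14 + 3/5 = 73/5
2 + 1/(73/5) = 2 + 5/73 = 151/73
2 + 1/(151/73) = 2 + 73/151 = 375/151
-9 + 1/(375/151) = -9 + 151/375 = -3224/375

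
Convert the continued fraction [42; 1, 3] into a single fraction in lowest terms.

Build up convergents one term at a time:
a_0 = 42: 42/1
a_1 = 1: 43/1
a_2 = 3: 171/4

171/4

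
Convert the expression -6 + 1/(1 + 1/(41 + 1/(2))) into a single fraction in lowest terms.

Starting at the tail and folding back:
Start with 2.
41 + 1/(2/1) = 41 + 1/2 = 83/2
1 + 1/(83/2) = 1 + 2/83 = 85/83
-6 + 1/(85/83) = -6 + 83/85 = -427/85

-427/85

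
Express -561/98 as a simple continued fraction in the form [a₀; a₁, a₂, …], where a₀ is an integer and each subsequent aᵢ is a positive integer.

[-6; 3, 1, 1, 1, 2, 3]

-561 ÷ 98 → quotient -6, remainder 27
98 ÷ 27 → quotient 3, remainder 17
27 ÷ 17 → quotient 1, remainder 10
17 ÷ 10 → quotient 1, remainder 7
10 ÷ 7 → quotient 1, remainder 3
7 ÷ 3 → quotient 2, remainder 1
3 ÷ 1 → quotient 3, remainder 0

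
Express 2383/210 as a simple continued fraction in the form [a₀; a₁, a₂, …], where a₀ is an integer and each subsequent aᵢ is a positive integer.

[11; 2, 1, 7, 9]

Repeatedly divide and take the remainder:
2383 = 11·210 + 73, so a_0 = 11
210 = 2·73 + 64, so a_1 = 2
73 = 1·64 + 9, so a_2 = 1
64 = 7·9 + 1, so a_3 = 7
9 = 9·1 + 0, so a_4 = 9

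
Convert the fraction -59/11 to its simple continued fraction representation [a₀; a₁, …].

[-6; 1, 1, 1, 3]

⌊-59/11⌋ = -6, remainder 7
⌊11/7⌋ = 1, remainder 4
⌊7/4⌋ = 1, remainder 3
⌊4/3⌋ = 1, remainder 1
⌊3/1⌋ = 3, remainder 0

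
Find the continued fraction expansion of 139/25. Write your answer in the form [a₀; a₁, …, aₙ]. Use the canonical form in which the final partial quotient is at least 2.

139 ÷ 25 → quotient 5, remainder 14
25 ÷ 14 → quotient 1, remainder 11
14 ÷ 11 → quotient 1, remainder 3
11 ÷ 3 → quotient 3, remainder 2
3 ÷ 2 → quotient 1, remainder 1
2 ÷ 1 → quotient 2, remainder 0

[5; 1, 1, 3, 1, 2]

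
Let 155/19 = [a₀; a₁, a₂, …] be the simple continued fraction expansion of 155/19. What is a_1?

⌊155/19⌋ = 8, remainder 3
⌊19/3⌋ = 6, remainder 1

6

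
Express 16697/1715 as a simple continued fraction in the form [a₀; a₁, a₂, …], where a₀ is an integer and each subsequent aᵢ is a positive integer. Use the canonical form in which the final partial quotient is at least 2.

[9; 1, 2, 1, 3, 1, 2, 32]

⌊16697/1715⌋ = 9, remainder 1262
⌊1715/1262⌋ = 1, remainder 453
⌊1262/453⌋ = 2, remainder 356
⌊453/356⌋ = 1, remainder 97
⌊356/97⌋ = 3, remainder 65
⌊97/65⌋ = 1, remainder 32
⌊65/32⌋ = 2, remainder 1
⌊32/1⌋ = 32, remainder 0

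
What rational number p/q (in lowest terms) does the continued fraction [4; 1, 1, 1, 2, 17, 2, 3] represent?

a_0 = 4: 4/1
a_1 = 1: 5/1
a_2 = 1: 9/2
a_3 = 1: 14/3
a_4 = 2: 37/8
a_5 = 17: 643/139
a_6 = 2: 1323/286
a_7 = 3: 4612/997

4612/997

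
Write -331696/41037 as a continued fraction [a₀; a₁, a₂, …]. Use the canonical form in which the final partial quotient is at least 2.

Apply division with remainder until the remainder is 0:
-331696 ÷ 41037 → quotient -9, remainder 37637
41037 ÷ 37637 → quotient 1, remainder 3400
37637 ÷ 3400 → quotient 11, remainder 237
3400 ÷ 237 → quotient 14, remainder 82
237 ÷ 82 → quotient 2, remainder 73
82 ÷ 73 → quotient 1, remainder 9
73 ÷ 9 → quotient 8, remainder 1
9 ÷ 1 → quotient 9, remainder 0

[-9; 1, 11, 14, 2, 1, 8, 9]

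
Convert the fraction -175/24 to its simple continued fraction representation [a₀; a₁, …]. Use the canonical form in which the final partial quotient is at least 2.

[-8; 1, 2, 2, 3]

-175 = -8·24 + 17, so a_0 = -8
24 = 1·17 + 7, so a_1 = 1
17 = 2·7 + 3, so a_2 = 2
7 = 2·3 + 1, so a_3 = 2
3 = 3·1 + 0, so a_4 = 3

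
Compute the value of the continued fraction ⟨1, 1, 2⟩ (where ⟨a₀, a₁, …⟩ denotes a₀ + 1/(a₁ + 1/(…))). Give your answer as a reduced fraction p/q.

5/3

Start with 2.
1 + 1/(2/1) = 1 + 1/2 = 3/2
1 + 1/(3/2) = 1 + 2/3 = 5/3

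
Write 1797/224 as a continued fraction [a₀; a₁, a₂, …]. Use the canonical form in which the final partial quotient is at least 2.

[8; 44, 1, 4]

1797 = 8·224 + 5, so a_0 = 8
224 = 44·5 + 4, so a_1 = 44
5 = 1·4 + 1, so a_2 = 1
4 = 4·1 + 0, so a_3 = 4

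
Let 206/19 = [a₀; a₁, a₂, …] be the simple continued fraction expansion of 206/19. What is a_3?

3

⌊206/19⌋ = 10, remainder 16
⌊19/16⌋ = 1, remainder 3
⌊16/3⌋ = 5, remainder 1
⌊3/1⌋ = 3, remainder 0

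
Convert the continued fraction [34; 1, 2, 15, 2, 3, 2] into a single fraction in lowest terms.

26248/757

a_0 = 34: 34/1
a_1 = 1: 35/1
a_2 = 2: 104/3
a_3 = 15: 1595/46
a_4 = 2: 3294/95
a_5 = 3: 11477/331
a_6 = 2: 26248/757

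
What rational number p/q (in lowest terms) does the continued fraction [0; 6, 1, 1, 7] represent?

a_0 = 0: 0/1
a_1 = 6: 1/6
a_2 = 1: 1/7
a_3 = 1: 2/13
a_4 = 7: 15/98

15/98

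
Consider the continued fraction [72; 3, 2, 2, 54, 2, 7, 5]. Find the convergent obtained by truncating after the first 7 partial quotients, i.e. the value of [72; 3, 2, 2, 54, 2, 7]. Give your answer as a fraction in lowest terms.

a_0 = 72: 72/1
a_1 = 3: 217/3
a_2 = 2: 506/7
a_3 = 2: 1229/17
a_4 = 54: 66872/925
a_5 = 2: 134973/1867
a_6 = 7: 1011683/13994

1011683/13994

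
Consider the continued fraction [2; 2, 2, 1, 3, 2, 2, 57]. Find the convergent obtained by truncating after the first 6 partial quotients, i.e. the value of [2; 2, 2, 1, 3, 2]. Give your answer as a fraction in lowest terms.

a_0 = 2: 2/1
a_1 = 2: 5/2
a_2 = 2: 12/5
a_3 = 1: 17/7
a_4 = 3: 63/26
a_5 = 2: 143/59

143/59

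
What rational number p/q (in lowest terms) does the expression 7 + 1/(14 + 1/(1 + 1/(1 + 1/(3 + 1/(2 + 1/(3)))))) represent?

5662/801

Use the convergent recurrence hₖ = aₖ·hₖ₋₁ + hₖ₋₂ (and likewise for the denominators kₖ):
a_0 = 7: 7/1
a_1 = 14: 99/14
a_2 = 1: 106/15
a_3 = 1: 205/29
a_4 = 3: 721/102
a_5 = 2: 1647/233
a_6 = 3: 5662/801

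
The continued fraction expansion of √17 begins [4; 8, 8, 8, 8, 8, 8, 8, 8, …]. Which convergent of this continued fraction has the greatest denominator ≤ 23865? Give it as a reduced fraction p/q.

17684/4289

List convergents until the denominator exceeds the bound:
a_0 = 4: 4/1  (≤ bound)
a_1 = 8: 33/8  (≤ bound)
a_2 = 8: 268/65  (≤ bound)
a_3 = 8: 2177/528  (≤ bound)
a_4 = 8: 17684/4289  (≤ bound)
a_5 = 8: 143649/34840  (> 23865, stop)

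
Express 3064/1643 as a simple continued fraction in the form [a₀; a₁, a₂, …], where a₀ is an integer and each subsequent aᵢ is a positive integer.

⌊3064/1643⌋ = 1, remainder 1421
⌊1643/1421⌋ = 1, remainder 222
⌊1421/222⌋ = 6, remainder 89
⌊222/89⌋ = 2, remainder 44
⌊89/44⌋ = 2, remainder 1
⌊44/1⌋ = 44, remainder 0

[1; 1, 6, 2, 2, 44]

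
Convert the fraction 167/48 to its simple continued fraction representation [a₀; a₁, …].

[3; 2, 11, 2]

Run the Euclidean algorithm, recording each quotient:
167 = 3·48 + 23, so a_0 = 3
48 = 2·23 + 2, so a_1 = 2
23 = 11·2 + 1, so a_2 = 11
2 = 2·1 + 0, so a_3 = 2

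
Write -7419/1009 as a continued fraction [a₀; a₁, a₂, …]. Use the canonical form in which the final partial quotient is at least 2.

[-8; 1, 1, 1, 5, 29, 2]

Repeatedly divide and take the remainder:
⌊-7419/1009⌋ = -8, remainder 653
⌊1009/653⌋ = 1, remainder 356
⌊653/356⌋ = 1, remainder 297
⌊356/297⌋ = 1, remainder 59
⌊297/59⌋ = 5, remainder 2
⌊59/2⌋ = 29, remainder 1
⌊2/1⌋ = 2, remainder 0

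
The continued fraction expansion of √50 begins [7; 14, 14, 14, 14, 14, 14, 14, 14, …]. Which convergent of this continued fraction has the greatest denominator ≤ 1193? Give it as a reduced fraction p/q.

List convergents until the denominator exceeds the bound:
a_0 = 7: 7/1  (≤ bound)
a_1 = 14: 99/14  (≤ bound)
a_2 = 14: 1393/197  (≤ bound)
a_3 = 14: 19601/2772  (> 1193, stop)

1393/197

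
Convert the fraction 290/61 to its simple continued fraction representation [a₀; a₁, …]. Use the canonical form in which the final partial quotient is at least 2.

[4; 1, 3, 15]

Repeatedly divide and take the remainder:
290 = 4·61 + 46, so a_0 = 4
61 = 1·46 + 15, so a_1 = 1
46 = 3·15 + 1, so a_2 = 3
15 = 15·1 + 0, so a_3 = 15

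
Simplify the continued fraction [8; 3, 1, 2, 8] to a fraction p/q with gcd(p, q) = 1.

Work from the innermost term outward:
Start with 8.
2 + 1/(8/1) = 2 + 1/8 = 17/8
1 + 1/(17/8) = 1 + 8/17 = 25/17
3 + 1/(25/17) = 3 + 17/25 = 92/25
8 + 1/(92/25) = 8 + 25/92 = 761/92

761/92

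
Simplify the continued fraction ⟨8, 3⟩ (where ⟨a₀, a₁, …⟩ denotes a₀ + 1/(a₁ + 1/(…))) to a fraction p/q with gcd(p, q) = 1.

Work from the innermost term outward:
Start with 3.
8 + 1/(3/1) = 8 + 1/3 = 25/3

25/3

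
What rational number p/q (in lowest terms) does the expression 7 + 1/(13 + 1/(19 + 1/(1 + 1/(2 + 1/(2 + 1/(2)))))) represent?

Compute successive convergents:
a_0 = 7: 7/1
a_1 = 13: 92/13
a_2 = 19: 1755/248
a_3 = 1: 1847/261
a_4 = 2: 5449/770
a_5 = 2: 12745/1801
a_6 = 2: 30939/4372

30939/4372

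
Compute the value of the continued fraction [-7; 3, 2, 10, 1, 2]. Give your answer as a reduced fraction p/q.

-1564/233

Use the convergent recurrence hₖ = aₖ·hₖ₋₁ + hₖ₋₂ (and likewise for the denominators kₖ):
a_0 = -7: -7/1
a_1 = 3: -20/3
a_2 = 2: -47/7
a_3 = 10: -490/73
a_4 = 1: -537/80
a_5 = 2: -1564/233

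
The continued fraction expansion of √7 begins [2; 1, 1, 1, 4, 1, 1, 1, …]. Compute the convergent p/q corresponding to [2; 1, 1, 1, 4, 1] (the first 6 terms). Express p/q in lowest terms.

45/17

Use the convergent recurrence hₖ = aₖ·hₖ₋₁ + hₖ₋₂ (and likewise for the denominators kₖ):
a_0 = 2: 2/1
a_1 = 1: 3/1
a_2 = 1: 5/2
a_3 = 1: 8/3
a_4 = 4: 37/14
a_5 = 1: 45/17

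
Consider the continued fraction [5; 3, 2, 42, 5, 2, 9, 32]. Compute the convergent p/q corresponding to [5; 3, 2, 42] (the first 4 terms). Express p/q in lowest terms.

Work from the innermost term outward:
Start with 42.
2 + 1/(42/1) = 2 + 1/42 = 85/42
3 + 1/(85/42) = 3 + 42/85 = 297/85
5 + 1/(297/85) = 5 + 85/297 = 1570/297

1570/297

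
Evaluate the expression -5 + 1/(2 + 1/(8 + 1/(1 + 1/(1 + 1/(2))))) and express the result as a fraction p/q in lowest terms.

-412/91

a_0 = -5: -5/1
a_1 = 2: -9/2
a_2 = 8: -77/17
a_3 = 1: -86/19
a_4 = 1: -163/36
a_5 = 2: -412/91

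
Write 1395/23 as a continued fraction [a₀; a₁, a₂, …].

[60; 1, 1, 1, 7]

1395 = 60·23 + 15, so a_0 = 60
23 = 1·15 + 8, so a_1 = 1
15 = 1·8 + 7, so a_2 = 1
8 = 1·7 + 1, so a_3 = 1
7 = 7·1 + 0, so a_4 = 7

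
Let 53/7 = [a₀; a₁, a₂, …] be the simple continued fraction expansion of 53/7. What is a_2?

53 = 7·7 + 4, so a_0 = 7
7 = 1·4 + 3, so a_1 = 1
4 = 1·3 + 1, so a_2 = 1

1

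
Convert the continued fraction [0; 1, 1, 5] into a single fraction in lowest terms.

6/11

Start with 5.
1 + 1/(5/1) = 1 + 1/5 = 6/5
1 + 1/(6/5) = 1 + 5/6 = 11/6
0 + 1/(11/6) = 0 + 6/11 = 6/11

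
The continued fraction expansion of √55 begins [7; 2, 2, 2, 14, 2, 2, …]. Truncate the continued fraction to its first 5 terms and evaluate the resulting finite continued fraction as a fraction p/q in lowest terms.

Start with 14.
2 + 1/(14/1) = 2 + 1/14 = 29/14
2 + 1/(29/14) = 2 + 14/29 = 72/29
2 + 1/(72/29) = 2 + 29/72 = 173/72
7 + 1/(173/72) = 7 + 72/173 = 1283/173

1283/173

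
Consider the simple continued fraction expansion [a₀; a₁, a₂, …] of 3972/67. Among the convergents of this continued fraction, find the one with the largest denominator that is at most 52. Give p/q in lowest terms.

415/7

a_0 = 59: 59/1  (≤ bound)
a_1 = 3: 178/3  (≤ bound)
a_2 = 1: 237/4  (≤ bound)
a_3 = 1: 415/7  (≤ bound)
a_4 = 9: 3972/67  (> 52, stop)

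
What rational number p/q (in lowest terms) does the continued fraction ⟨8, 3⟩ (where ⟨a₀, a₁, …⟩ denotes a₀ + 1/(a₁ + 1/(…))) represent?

a_0 = 8: 8/1
a_1 = 3: 25/3

25/3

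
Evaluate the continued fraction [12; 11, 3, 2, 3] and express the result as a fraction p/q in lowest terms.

3276/271

Start with 3.
2 + 1/(3/1) = 2 + 1/3 = 7/3
3 + 1/(7/3) = 3 + 3/7 = 24/7
11 + 1/(24/7) = 11 + 7/24 = 271/24
12 + 1/(271/24) = 12 + 24/271 = 3276/271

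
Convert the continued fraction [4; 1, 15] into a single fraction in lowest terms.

Work from the innermost term outward:
Start with 15.
1 + 1/(15/1) = 1 + 1/15 = 16/15
4 + 1/(16/15) = 4 + 15/16 = 79/16

79/16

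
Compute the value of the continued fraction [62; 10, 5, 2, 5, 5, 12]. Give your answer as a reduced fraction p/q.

a_0 = 62: 62/1
a_1 = 10: 621/10
a_2 = 5: 3167/51
a_3 = 2: 6955/112
a_4 = 5: 37942/611
a_5 = 5: 196665/3167
a_6 = 12: 2397922/38615

2397922/38615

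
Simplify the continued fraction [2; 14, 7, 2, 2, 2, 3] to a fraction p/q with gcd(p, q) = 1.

8898/4297

a_0 = 2: 2/1
a_1 = 14: 29/14
a_2 = 7: 205/99
a_3 = 2: 439/212
a_4 = 2: 1083/523
a_5 = 2: 2605/1258
a_6 = 3: 8898/4297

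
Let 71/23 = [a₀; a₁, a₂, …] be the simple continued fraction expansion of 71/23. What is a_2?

2

Repeatedly divide and take the remainder:
71 = 3·23 + 2, so a_0 = 3
23 = 11·2 + 1, so a_1 = 11
2 = 2·1 + 0, so a_2 = 2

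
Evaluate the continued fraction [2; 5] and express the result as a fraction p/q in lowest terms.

11/5

Work from the innermost term outward:
Start with 5.
2 + 1/(5/1) = 2 + 1/5 = 11/5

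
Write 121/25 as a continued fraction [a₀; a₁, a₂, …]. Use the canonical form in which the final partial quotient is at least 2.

[4; 1, 5, 4]

121 = 4·25 + 21, so a_0 = 4
25 = 1·21 + 4, so a_1 = 1
21 = 5·4 + 1, so a_2 = 5
4 = 4·1 + 0, so a_3 = 4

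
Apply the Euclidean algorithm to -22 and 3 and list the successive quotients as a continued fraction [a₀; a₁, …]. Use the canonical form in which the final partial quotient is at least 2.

Run the Euclidean algorithm, recording each quotient:
-22 ÷ 3 → quotient -8, remainder 2
3 ÷ 2 → quotient 1, remainder 1
2 ÷ 1 → quotient 2, remainder 0

[-8; 1, 2]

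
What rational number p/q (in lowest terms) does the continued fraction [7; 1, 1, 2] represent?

Starting at the tail and folding back:
Start with 2.
1 + 1/(2/1) = 1 + 1/2 = 3/2
1 + 1/(3/2) = 1 + 2/3 = 5/3
7 + 1/(5/3) = 7 + 3/5 = 38/5

38/5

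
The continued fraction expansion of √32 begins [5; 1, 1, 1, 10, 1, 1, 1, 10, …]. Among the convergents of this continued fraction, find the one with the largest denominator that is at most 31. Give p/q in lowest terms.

List convergents until the denominator exceeds the bound:
a_0 = 5: 5/1  (≤ bound)
a_1 = 1: 6/1  (≤ bound)
a_2 = 1: 11/2  (≤ bound)
a_3 = 1: 17/3  (≤ bound)
a_4 = 10: 181/32  (> 31, stop)

17/3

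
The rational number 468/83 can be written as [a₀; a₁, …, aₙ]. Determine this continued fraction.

[5; 1, 1, 1, 3, 3, 2]

468 ÷ 83 → quotient 5, remainder 53
83 ÷ 53 → quotient 1, remainder 30
53 ÷ 30 → quotient 1, remainder 23
30 ÷ 23 → quotient 1, remainder 7
23 ÷ 7 → quotient 3, remainder 2
7 ÷ 2 → quotient 3, remainder 1
2 ÷ 1 → quotient 2, remainder 0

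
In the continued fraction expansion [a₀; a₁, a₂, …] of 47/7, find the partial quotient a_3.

⌊47/7⌋ = 6, remainder 5
⌊7/5⌋ = 1, remainder 2
⌊5/2⌋ = 2, remainder 1
⌊2/1⌋ = 2, remainder 0

2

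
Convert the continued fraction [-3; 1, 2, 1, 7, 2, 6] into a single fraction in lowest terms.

Start with 6.
2 + 1/(6/1) = 2 + 1/6 = 13/6
7 + 1/(13/6) = 7 + 6/13 = 97/13
1 + 1/(97/13) = 1 + 13/97 = 110/97
2 + 1/(110/97) = 2 + 97/110 = 317/110
1 + 1/(317/110) = 1 + 110/317 = 427/317
-3 + 1/(427/317) = -3 + 317/427 = -964/427

-964/427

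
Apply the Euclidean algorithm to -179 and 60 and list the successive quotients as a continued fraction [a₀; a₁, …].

-179 = -3·60 + 1, so a_0 = -3
60 = 60·1 + 0, so a_1 = 60

[-3; 60]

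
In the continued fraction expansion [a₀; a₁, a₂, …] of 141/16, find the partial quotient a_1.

Repeatedly divide and take the remainder:
⌊141/16⌋ = 8, remainder 13
⌊16/13⌋ = 1, remainder 3

1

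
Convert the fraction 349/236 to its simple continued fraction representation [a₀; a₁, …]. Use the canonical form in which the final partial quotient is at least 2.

⌊349/236⌋ = 1, remainder 113
⌊236/113⌋ = 2, remainder 10
⌊113/10⌋ = 11, remainder 3
⌊10/3⌋ = 3, remainder 1
⌊3/1⌋ = 3, remainder 0

[1; 2, 11, 3, 3]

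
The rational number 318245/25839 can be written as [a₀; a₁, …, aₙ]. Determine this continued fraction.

318245 ÷ 25839 → quotient 12, remainder 8177
25839 ÷ 8177 → quotient 3, remainder 1308
8177 ÷ 1308 → quotient 6, remainder 329
1308 ÷ 329 → quotient 3, remainder 321
329 ÷ 321 → quotient 1, remainder 8
321 ÷ 8 → quotient 40, remainder 1
8 ÷ 1 → quotient 8, remainder 0

[12; 3, 6, 3, 1, 40, 8]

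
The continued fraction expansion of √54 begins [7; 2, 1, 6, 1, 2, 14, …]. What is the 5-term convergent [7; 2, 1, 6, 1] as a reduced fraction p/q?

Start with 1.
6 + 1/(1/1) = 6 + 1/1 = 7/1
1 + 1/(7/1) = 1 + 1/7 = 8/7
2 + 1/(8/7) = 2 + 7/8 = 23/8
7 + 1/(23/8) = 7 + 8/23 = 169/23

169/23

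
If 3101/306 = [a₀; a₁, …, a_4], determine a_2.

2

Apply division with remainder until the remainder is 0:
⌊3101/306⌋ = 10, remainder 41
⌊306/41⌋ = 7, remainder 19
⌊41/19⌋ = 2, remainder 3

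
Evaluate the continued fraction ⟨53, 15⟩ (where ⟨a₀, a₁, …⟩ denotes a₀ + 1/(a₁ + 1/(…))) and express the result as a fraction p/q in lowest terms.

a_0 = 53: 53/1
a_1 = 15: 796/15

796/15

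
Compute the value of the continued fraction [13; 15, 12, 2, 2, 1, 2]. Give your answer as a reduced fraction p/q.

Start with 2.
1 + 1/(2/1) = 1 + 1/2 = 3/2
2 + 1/(3/2) = 2 + 2/3 = 8/3
2 + 1/(8/3) = 2 + 3/8 = 19/8
12 + 1/(19/8) = 12 + 8/19 = 236/19
15 + 1/(236/19) = 15 + 19/236 = 3559/236
13 + 1/(3559/236) = 13 + 236/3559 = 46503/3559

46503/3559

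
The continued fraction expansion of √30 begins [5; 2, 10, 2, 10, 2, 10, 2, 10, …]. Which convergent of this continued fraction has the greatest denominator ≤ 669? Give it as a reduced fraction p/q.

2525/461

List convergents until the denominator exceeds the bound:
a_0 = 5: 5/1  (≤ bound)
a_1 = 2: 11/2  (≤ bound)
a_2 = 10: 115/21  (≤ bound)
a_3 = 2: 241/44  (≤ bound)
a_4 = 10: 2525/461  (≤ bound)
a_5 = 2: 5291/966  (> 669, stop)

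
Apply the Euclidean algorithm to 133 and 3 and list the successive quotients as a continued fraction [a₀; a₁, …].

[44; 3]

⌊133/3⌋ = 44, remainder 1
⌊3/1⌋ = 3, remainder 0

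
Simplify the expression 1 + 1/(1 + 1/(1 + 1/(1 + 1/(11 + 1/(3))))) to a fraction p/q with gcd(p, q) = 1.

Build up convergents one term at a time:
a_0 = 1: 1/1
a_1 = 1: 2/1
a_2 = 1: 3/2
a_3 = 1: 5/3
a_4 = 11: 58/35
a_5 = 3: 179/108

179/108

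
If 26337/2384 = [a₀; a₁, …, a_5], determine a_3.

26337 ÷ 2384 → quotient 11, remainder 113
2384 ÷ 113 → quotient 21, remainder 11
113 ÷ 11 → quotient 10, remainder 3
11 ÷ 3 → quotient 3, remainder 2

3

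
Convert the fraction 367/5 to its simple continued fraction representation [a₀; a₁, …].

[73; 2, 2]

Apply division with remainder until the remainder is 0:
367 = 73·5 + 2, so a_0 = 73
5 = 2·2 + 1, so a_1 = 2
2 = 2·1 + 0, so a_2 = 2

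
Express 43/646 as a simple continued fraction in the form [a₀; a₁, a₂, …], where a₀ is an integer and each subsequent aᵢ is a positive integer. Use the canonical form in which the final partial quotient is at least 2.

[0; 15, 43]

Run the Euclidean algorithm, recording each quotient:
⌊43/646⌋ = 0, remainder 43
⌊646/43⌋ = 15, remainder 1
⌊43/1⌋ = 43, remainder 0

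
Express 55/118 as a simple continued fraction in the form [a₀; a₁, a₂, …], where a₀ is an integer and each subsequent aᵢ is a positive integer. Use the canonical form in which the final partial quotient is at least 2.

55 = 0·118 + 55, so a_0 = 0
118 = 2·55 + 8, so a_1 = 2
55 = 6·8 + 7, so a_2 = 6
8 = 1·7 + 1, so a_3 = 1
7 = 7·1 + 0, so a_4 = 7

[0; 2, 6, 1, 7]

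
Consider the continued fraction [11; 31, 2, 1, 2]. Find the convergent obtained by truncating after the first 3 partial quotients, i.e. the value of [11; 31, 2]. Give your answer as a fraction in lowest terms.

Start with 2.
31 + 1/(2/1) = 31 + 1/2 = 63/2
11 + 1/(63/2) = 11 + 2/63 = 695/63

695/63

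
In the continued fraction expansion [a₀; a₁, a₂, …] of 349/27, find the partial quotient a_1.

Repeatedly divide and take the remainder:
349 = 12·27 + 25, so a_0 = 12
27 = 1·25 + 2, so a_1 = 1

1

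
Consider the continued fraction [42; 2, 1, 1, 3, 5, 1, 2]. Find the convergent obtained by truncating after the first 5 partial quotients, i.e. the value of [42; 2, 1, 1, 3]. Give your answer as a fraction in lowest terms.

763/18

Start with 3.
1 + 1/(3/1) = 1 + 1/3 = 4/3
1 + 1/(4/3) = 1 + 3/4 = 7/4
2 + 1/(7/4) = 2 + 4/7 = 18/7
42 + 1/(18/7) = 42 + 7/18 = 763/18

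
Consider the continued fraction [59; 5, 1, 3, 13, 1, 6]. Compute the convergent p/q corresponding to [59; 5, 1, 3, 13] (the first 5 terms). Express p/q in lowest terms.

18048/305

Compute successive convergents:
a_0 = 59: 59/1
a_1 = 5: 296/5
a_2 = 1: 355/6
a_3 = 3: 1361/23
a_4 = 13: 18048/305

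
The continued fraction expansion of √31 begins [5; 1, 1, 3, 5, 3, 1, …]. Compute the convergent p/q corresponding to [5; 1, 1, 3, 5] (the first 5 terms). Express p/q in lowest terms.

Compute successive convergents:
a_0 = 5: 5/1
a_1 = 1: 6/1
a_2 = 1: 11/2
a_3 = 3: 39/7
a_4 = 5: 206/37

206/37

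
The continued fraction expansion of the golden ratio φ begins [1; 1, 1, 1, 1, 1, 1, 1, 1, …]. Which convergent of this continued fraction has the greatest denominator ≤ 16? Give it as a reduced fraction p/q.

a_0 = 1: 1/1  (≤ bound)
a_1 = 1: 2/1  (≤ bound)
a_2 = 1: 3/2  (≤ bound)
a_3 = 1: 5/3  (≤ bound)
a_4 = 1: 8/5  (≤ bound)
a_5 = 1: 13/8  (≤ bound)
a_6 = 1: 21/13  (≤ bound)
a_7 = 1: 34/21  (> 16, stop)

21/13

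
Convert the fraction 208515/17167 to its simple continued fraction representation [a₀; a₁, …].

[12; 6, 1, 5, 8, 25, 2]

⌊208515/17167⌋ = 12, remainder 2511
⌊17167/2511⌋ = 6, remainder 2101
⌊2511/2101⌋ = 1, remainder 410
⌊2101/410⌋ = 5, remainder 51
⌊410/51⌋ = 8, remainder 2
⌊51/2⌋ = 25, remainder 1
⌊2/1⌋ = 2, remainder 0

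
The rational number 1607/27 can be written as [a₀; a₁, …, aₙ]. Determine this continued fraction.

Repeatedly divide and take the remainder:
⌊1607/27⌋ = 59, remainder 14
⌊27/14⌋ = 1, remainder 13
⌊14/13⌋ = 1, remainder 1
⌊13/1⌋ = 13, remainder 0

[59; 1, 1, 13]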